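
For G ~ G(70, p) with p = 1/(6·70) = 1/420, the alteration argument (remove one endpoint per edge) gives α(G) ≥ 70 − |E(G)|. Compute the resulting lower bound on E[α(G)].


E[|E(G)|] = C(70, 2)·p = 2415 · (1/420) = 23/4.
E[α(G)] ≥ n − E[|E(G)|] = 70 − 23/4 = 257/4.
Numerically: ≈ 64.25000.
(This is only a lower bound; the true E[α(G)] may be larger.)

E[α(G)] ≥ 257/4 ≈ 64.25000.


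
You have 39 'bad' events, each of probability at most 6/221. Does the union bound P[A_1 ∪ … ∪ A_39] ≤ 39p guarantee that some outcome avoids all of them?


Union bound: P[∪_{i=1}^{39} A_i] ≤ Σ_i P[A_i] ≤ 39·p = 39·(6/221) = 18/17.
Numerically: 18/17 ≈ 1.0588235.
Is 18/17 < 1? NO.
Since the bound 18/17 is ≥ 1, the union bound is uninformative here; it does NOT by itself certify existence.

39·p = 18/17 ≈ 1.0588235; existence NOT certified by the union bound.


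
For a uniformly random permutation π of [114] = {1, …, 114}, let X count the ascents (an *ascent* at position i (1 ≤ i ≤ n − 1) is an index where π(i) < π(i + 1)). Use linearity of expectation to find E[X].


Write X = Σ X_I over i = 1, …, 113, with X_I the indicator of one ascent.
There are 113 indicators.
For each fixed i, the pair (π(i), π(i+1)) is a uniformly random ordered pair of distinct values from {1, …, 114}; by symmetry P[π(i) < π(i+1)] = 1/2.
By linearity: E[X] = 113 · (1/2) = (114 − 1) · (1/2) = 113/2 ≈ 56.50000.

E[X] = 113/2 = 56.50000.


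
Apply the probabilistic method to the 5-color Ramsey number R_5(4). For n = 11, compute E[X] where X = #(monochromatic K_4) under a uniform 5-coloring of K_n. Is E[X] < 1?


E[X] = C(11, 4) · 5^{1 − 6} = 330 · 5^{−5} = 330/3125.
As a reduced fraction: E[X] = 66/625 ≈ 0.105600.
Is E[X] < 1? YES.
Since E[X] < 1, there exists a 5-coloring of K_{11} with no monochromatic K_4; hence R_5(4) > 11.

E[X] = 66/625 ≈ 0.105600; E[X] < 1, so R_5(4) > 11.


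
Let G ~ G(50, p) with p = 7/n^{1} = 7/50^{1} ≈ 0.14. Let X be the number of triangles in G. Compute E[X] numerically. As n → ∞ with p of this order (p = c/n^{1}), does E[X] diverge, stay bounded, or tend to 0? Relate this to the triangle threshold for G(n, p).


Number of potential triangles: C(50, 3) = 19600.
Each occurs with probability p³ ≈ (0.14)³ ≈ 2.744000e-03.
By linearity: E[X] = C(50, 3)·p³ ≈ 19600 · 2.744000e-03 ≈ 53.7824.
Here α = 1, so p = 7/n is exactly at the triangle threshold p ~ 1/n. Asymptotically E[X] → c³/6 = 7³/6 = 343/6 ≈ 57.1667, a bounded constant. In this regime the triangle count is asymptotically Poisson(c³/6).

E[X] ≈ 53.7824; in regime p = Θ(1/n^{1}) E[X] stays bounded (at the triangle threshold p ~ 1/n).


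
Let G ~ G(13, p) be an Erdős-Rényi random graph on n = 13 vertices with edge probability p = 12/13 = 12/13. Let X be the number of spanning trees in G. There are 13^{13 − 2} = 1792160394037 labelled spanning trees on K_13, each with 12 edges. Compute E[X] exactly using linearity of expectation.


K_13 has 13^{13 − 2} = 1792160394037 labelled spanning trees.
For each such spanning tree H, let X_H = 1 if all 12 edges of H are present in G. Then P[X_H = 1] = p^{12} = (12/13)^{12} = 8916100448256/23298085122481.
By linearity: E[X] = Σ_H E[X_H] = 1792160394037 · p^{12} = 1792160394037 · 8916100448256/23298085122481 = 8916100448256/13.
Numerically: E[X] ≈ 6.86e+11.

E[X] = 1792160394037 · (12/13)^{12} = 8916100448256/13 ≈ 6.86e+11.


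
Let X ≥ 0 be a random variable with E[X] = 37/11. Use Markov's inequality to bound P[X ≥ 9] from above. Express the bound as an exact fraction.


μ = E[X] = 37/11, a = 9.
Markov: P[X ≥ 9] ≤ μ/a = (37/11)/9 = 37/99.
Numerically: ≈ 0.373737.
(Since a = 9 > μ = 3.363636, the bound 37/99 is < 1 and informative.)

P[X ≥ 9] ≤ 37/99 ≈ 0.373737.


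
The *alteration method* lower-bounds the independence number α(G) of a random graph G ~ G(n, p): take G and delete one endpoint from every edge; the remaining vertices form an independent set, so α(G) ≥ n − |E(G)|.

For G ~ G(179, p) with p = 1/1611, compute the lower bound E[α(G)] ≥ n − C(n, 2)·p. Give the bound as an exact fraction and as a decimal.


E[|E(G)|] = C(179, 2)·p = 15931 · (1/1611) = 89/9.
E[α(G)] ≥ n − E[|E(G)|] = 179 − 89/9 = 1522/9.
Numerically: ≈ 169.11111.
(This is only a lower bound; the true E[α(G)] may be larger.)

E[α(G)] ≥ 1522/9 ≈ 169.11111.


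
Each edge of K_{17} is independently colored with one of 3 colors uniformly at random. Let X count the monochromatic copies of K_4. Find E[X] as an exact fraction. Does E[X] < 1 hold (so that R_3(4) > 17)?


E[X] = C(17, 4) · 3^{1 − 6} = 2380 · 3^{−5} = 2380/243.
As a reduced fraction: E[X] = 2380/243 ≈ 9.7942387.
Is E[X] < 1? NO.
Since E[X] ≥ 1, the first-moment bound is inconclusive at n = 17; it does NOT by itself certify R_3(4) > 17.

E[X] = 2380/243 ≈ 9.7942387; E[X] ≥ 1; first-moment method inconclusive here.


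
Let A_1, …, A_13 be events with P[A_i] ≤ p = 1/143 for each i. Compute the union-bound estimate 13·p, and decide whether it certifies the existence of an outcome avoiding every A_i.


Union bound: P[∪_{i=1}^{13} A_i] ≤ Σ_i P[A_i] ≤ 13·p = 13·(1/143) = 1/11.
Numerically: 1/11 ≈ 0.0909091.
Is 1/11 < 1? YES.
Since P[∪ A_i] ≤ 1/11 < 1, the complement has P[∩ A_i^c] ≥ 1 − 1/11 = 10/11 > 0, so some outcome avoids every A_i.

13·p = 1/11 ≈ 0.0909091; existence CERTIFIED by the union bound.


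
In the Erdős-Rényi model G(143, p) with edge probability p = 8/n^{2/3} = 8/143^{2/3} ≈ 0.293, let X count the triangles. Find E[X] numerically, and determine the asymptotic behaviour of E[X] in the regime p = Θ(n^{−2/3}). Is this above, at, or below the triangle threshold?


Number of potential triangles: C(143, 3) = 477191.
Each occurs with probability p³ ≈ (0.293)³ ≈ 2.50379e-02.
By linearity: E[X] = C(143, 3)·p³ ≈ 477191 · 2.50379e-02 ≈ 11947.860.
Since α = 2/3 < 1, p = c/n^{2/3} ≫ 1/n is above the triangle threshold p ~ 1/n. Asymptotically E[X] ~ (c³/6)·n^{3(1−α)} = (8³/6)·n^{1} → ∞; triangles are abundant w.h.p.

E[X] ≈ 11947.860; in regime p = Θ(1/n^{2/3}) E[X] diverges (above the triangle threshold p ~ 1/n).


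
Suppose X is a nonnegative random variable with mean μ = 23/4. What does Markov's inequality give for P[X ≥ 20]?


μ = E[X] = 23/4, a = 20.
Markov: P[X ≥ 20] ≤ μ/a = (23/4)/20 = 23/80.
Numerically: ≈ 0.287500.
(Since a = 20 > μ = 5.750000, the bound 23/80 is < 1 and informative.)

P[X ≥ 20] ≤ 23/80 ≈ 0.287500.


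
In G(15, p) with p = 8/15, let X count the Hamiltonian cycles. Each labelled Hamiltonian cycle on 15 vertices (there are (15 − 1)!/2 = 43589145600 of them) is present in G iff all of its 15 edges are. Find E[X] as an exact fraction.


K_15 has (15 − 1)!/2 = 43589145600 labelled Hamiltonian cycles.
For each such Hamiltonian cycle H, let X_H = 1 if all 15 edges of H are present in G. Then P[X_H = 1] = p^{15} = (8/15)^{15} = 35184372088832/437893890380859375.
By linearity of expectation: E[X] = Σ_H E[X_H] = 43589145600 · p^{15} = 43589145600 · 35184372088832/437893890380859375 = 252453780711880523776/72081298828125.
Numerically: E[X] ≈ 3.5023e+06.

E[X] = 43589145600 · (8/15)^{15} = 252453780711880523776/72081298828125 ≈ 3.5023e+06.


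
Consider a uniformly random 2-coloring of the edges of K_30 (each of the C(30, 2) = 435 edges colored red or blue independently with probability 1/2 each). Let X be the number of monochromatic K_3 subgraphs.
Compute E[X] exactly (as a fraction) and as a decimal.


Let X = Σ_S X_S over the C(30, 3) = 4060 subsets S of size 3, where X_S = 1 if the K_3 on S is monochromatic.
For a fixed S, the K_3 on S has C(3, 2) = 3 edges. P[all 3 edges red] = (1/2)^3, and likewise for blue, so P[monochromatic] = 2·(1/2)^3 = 2^{1 − 3} = 1/4.
By linearity of expectation: E[X] = C(30, 3) · 2^{1 − 3} = 4060 · 1/4 = 1015.
Numerically: E[X] ≈ 1015.0000.

E[X] = C(30,3)·2^(1−C(3,2)) = 1015 ≈ 1015.0000.


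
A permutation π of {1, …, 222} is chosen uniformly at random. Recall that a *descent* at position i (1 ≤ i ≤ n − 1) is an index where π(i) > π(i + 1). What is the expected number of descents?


Write X = Σ X_I over i = 1, …, 221, with X_I the indicator of one descent.
There are 221 indicators.
For each fixed i, the pair (π(i), π(i+1)) is a uniformly random ordered pair of distinct values from {1, …, 222}; by symmetry P[π(i) > π(i+1)] = 1/2.
By linearity: E[X] = 221 · (1/2) = (222 − 1) · (1/2) = 221/2 ≈ 110.500000.

E[X] = 221/2 = 110.500000.


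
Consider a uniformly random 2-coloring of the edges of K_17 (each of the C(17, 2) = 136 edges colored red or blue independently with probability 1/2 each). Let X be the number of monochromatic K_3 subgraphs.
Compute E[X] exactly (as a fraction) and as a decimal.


Let X = Σ_S X_S over the C(17, 3) = 680 subsets S of size 3, where X_S = 1 if the K_3 on S is monochromatic.
For a fixed S, the K_3 on S has C(3, 2) = 3 edges. P[all 3 edges red] = (1/2)^3, and likewise for blue, so P[monochromatic] = 2·(1/2)^3 = 2^{1 − 3} = 1/4.
Summing: E[X] = C(17, 3) · 2^{1 − 3} = 680 · 1/4 = 170.
Numerically: E[X] ≈ 170.000.

E[X] = C(17,3)·2^(1−C(3,2)) = 170 ≈ 170.000.


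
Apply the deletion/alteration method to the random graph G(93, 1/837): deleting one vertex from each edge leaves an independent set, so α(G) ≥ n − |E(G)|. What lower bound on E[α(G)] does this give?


E[|E(G)|] = C(93, 2)·p = 4278 · (1/837) = 46/9.
E[α(G)] ≥ n − E[|E(G)|] = 93 − 46/9 = 791/9.
Numerically: ≈ 87.88889.
(This is only a lower bound; the true E[α(G)] may be larger.)

E[α(G)] ≥ 791/9 ≈ 87.88889.


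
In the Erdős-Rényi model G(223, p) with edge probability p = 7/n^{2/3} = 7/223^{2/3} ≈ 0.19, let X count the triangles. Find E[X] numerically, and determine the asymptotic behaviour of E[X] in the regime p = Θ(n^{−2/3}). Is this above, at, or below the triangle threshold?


Number of potential triangles: C(223, 3) = 1823471.
Each occurs with probability p³ ≈ (0.19)³ ≈ 6.89738e-03.
By linearity: E[X] = C(223, 3)·p³ ≈ 1823471 · 6.89738e-03 ≈ 12577.179.
Since α = 2/3 < 1, p = c/n^{2/3} ≫ 1/n is above the triangle threshold p ~ 1/n. Asymptotically E[X] ~ (c³/6)·n^{3(1−α)} = (7³/6)·n^{1} → ∞; triangles are abundant w.h.p.

E[X] ≈ 12577.179; in regime p = Θ(1/n^{2/3}) E[X] diverges (above the triangle threshold p ~ 1/n).


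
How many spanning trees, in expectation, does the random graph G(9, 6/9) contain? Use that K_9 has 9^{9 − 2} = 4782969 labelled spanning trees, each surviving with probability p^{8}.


K_9 has 9^{9 − 2} = 4782969 labelled spanning trees.
For each such spanning tree H, let X_H = 1 if all 8 edges of H are present in G. Then P[X_H = 1] = p^{8} = (2/3)^{8} = 256/6561.
Summing the indicators: E[X] = Σ_H E[X_H] = 4782969 · p^{8} = 4782969 · 256/6561 = 186624.
Numerically: E[X] ≈ 186624.

E[X] = 4782969 · (2/3)^{8} = 186624 ≈ 186624.


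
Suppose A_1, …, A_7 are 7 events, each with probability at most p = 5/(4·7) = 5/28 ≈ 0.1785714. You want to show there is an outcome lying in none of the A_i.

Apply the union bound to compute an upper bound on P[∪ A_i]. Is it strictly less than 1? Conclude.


Union bound: P[∪_{i=1}^{7} A_i] ≤ Σ_i P[A_i] ≤ 7·p = 7·(5/28) = 5/4.
Numerically: 5/4 ≈ 1.2500000.
Is 5/4 < 1? NO.
Since the bound 5/4 is ≥ 1, the union bound is uninformative here; it does NOT by itself certify existence.

7·p = 5/4 ≈ 1.2500000; existence NOT certified by the union bound.


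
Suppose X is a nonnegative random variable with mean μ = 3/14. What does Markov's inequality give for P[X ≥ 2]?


μ = E[X] = 3/14, a = 2.
Markov: P[X ≥ 2] ≤ μ/a = (3/14)/2 = 3/28.
Numerically: ≈ 0.10714.
(Since a = 2 > μ = 0.21429, the bound 3/28 is < 1 and informative.)

P[X ≥ 2] ≤ 3/28 ≈ 0.10714.


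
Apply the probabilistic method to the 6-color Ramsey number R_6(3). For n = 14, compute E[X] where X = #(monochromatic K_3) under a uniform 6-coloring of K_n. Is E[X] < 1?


E[X] = C(14, 3) · 6^{1 − 3} = 364 · 6^{−2} = 364/36.
As a reduced fraction: E[X] = 91/9 ≈ 10.11111.
Is E[X] < 1? NO.
Since E[X] ≥ 1, the first-moment bound is inconclusive at n = 14; it does NOT by itself certify R_6(3) > 14.

E[X] = 91/9 ≈ 10.11111; E[X] ≥ 1; first-moment method inconclusive here.


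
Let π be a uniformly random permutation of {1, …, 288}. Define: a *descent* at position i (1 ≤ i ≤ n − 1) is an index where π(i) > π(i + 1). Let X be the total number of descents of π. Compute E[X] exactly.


Write X = Σ X_I over i = 1, …, 287, with X_I the indicator of one descent.
There are 287 indicators.
For each fixed i, the pair (π(i), π(i+1)) is a uniformly random ordered pair of distinct values from {1, …, 288}; by symmetry P[π(i) > π(i+1)] = 1/2.
By linearity: E[X] = 287 · (1/2) = (288 − 1) · (1/2) = 287/2 ≈ 143.5000.

E[X] = 287/2 = 143.5000.


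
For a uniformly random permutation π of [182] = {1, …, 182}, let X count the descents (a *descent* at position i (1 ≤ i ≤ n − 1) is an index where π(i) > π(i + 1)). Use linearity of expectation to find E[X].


Write X = Σ X_I over i = 1, …, 181, with X_I the indicator of one descent.
There are 181 indicators.
For each fixed i, the pair (π(i), π(i+1)) is a uniformly random ordered pair of distinct values from {1, …, 182}; by symmetry P[π(i) > π(i+1)] = 1/2.
By linearity: E[X] = 181 · (1/2) = (182 − 1) · (1/2) = 181/2 ≈ 90.5000.

E[X] = 181/2 = 90.5000.


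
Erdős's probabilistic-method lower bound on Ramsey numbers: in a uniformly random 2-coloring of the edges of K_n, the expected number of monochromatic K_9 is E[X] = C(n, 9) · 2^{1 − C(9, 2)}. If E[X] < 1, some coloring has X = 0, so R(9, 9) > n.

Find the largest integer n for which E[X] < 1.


We need C(n, 9) · 2^{1 − 36} < 1, i.e. C(n, 9) < 2^{36 − 1} = 34359738368.
Check values of n near the boundary:
  n = 59: C(59, 9) = 12565671261; 12565671261 < 34359738368? YES
  n = 60: C(60, 9) = 14783142660; 14783142660 < 34359738368? YES
  n = 61: C(61, 9) = 17341763505; 17341763505 < 34359738368? YES
  n = 62: C(62, 9) = 20286591270; 20286591270 < 34359738368? YES
  n = 63: C(63, 9) = 23667689815; 23667689815 < 34359738368? YES
  n = 64: C(64, 9) = 27540584512; 27540584512 < 34359738368? YES
  n = 65: C(65, 9) = 31966749880; 31966749880 < 34359738368? YES
  n = 66: C(66, 9) = 37014131440; 37014131440 < 34359738368? NO
  n = 67: C(67, 9) = 42757703560; 42757703560 < 34359738368? NO
The largest n with C(n, 9) < 34359738368 is n = 65 (where E[X] = 3995843735/4294967296 ≈ 0.930). Hence R(9, 9) > 65, i.e. R(9, 9) ≥ 66.

Largest n = 65; hence R(9, 9) > 65.


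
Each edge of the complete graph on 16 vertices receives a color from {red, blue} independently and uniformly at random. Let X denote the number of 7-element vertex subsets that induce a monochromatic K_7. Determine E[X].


Let X = Σ_S X_S over the C(16, 7) = 11440 subsets S of size 7, where X_S = 1 if the K_7 on S is monochromatic.
For a fixed S, the K_7 on S has C(7, 2) = 21 edges. P[all 21 edges red] = (1/2)^21, and likewise for blue, so P[monochromatic] = 2·(1/2)^21 = 2^{1 − 21} = 1/1048576.
By linearity: E[X] = C(16, 7) · 2^{1 − 21} = 11440 · 1/1048576 = 715/65536.
Numerically: E[X] ≈ 0.01091.

E[X] = C(16,7)·2^(1−C(7,2)) = 715/65536 ≈ 0.01091.


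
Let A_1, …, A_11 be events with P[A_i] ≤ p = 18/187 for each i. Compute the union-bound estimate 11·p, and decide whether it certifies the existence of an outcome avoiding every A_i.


Union bound: P[∪_{i=1}^{11} A_i] ≤ Σ_i P[A_i] ≤ 11·p = 11·(18/187) = 18/17.
Numerically: 18/17 ≈ 1.0588.
Is 18/17 < 1? NO.
Since the bound 18/17 is ≥ 1, the union bound is uninformative here; it does NOT by itself certify existence.

11·p = 18/17 ≈ 1.0588; existence NOT certified by the union bound.


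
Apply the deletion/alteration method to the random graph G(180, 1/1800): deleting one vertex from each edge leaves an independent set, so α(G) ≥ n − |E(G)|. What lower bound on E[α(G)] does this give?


E[|E(G)|] = C(180, 2)·p = 16110 · (1/1800) = 179/20.
E[α(G)] ≥ n − E[|E(G)|] = 180 − 179/20 = 3421/20.
Numerically: ≈ 171.050.
(This is only a lower bound; the true E[α(G)] may be larger.)

E[α(G)] ≥ 3421/20 ≈ 171.050.


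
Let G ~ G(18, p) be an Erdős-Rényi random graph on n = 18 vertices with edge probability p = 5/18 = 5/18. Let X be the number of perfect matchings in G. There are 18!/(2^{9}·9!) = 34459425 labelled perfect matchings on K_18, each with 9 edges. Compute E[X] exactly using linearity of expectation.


K_18 has 18!/(2^{9}·9!) = 34459425 labelled perfect matchings.
For each such perfect matching H, let X_H = 1 if all 9 edges of H are present in G. Then P[X_H = 1] = p^{9} = (5/18)^{9} = 1953125/198359290368.
By linearity: E[X] = Σ_H E[X_H] = 34459425 · p^{9} = 34459425 · 1953125/198359290368 = 830908203125/2448880128.
Numerically: E[X] ≈ 339.

E[X] = 34459425 · (5/18)^{9} = 830908203125/2448880128 ≈ 339.


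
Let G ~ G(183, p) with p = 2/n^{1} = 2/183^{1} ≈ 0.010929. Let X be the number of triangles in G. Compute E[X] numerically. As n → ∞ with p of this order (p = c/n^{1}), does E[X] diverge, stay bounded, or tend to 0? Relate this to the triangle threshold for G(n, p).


Number of potential triangles: C(183, 3) = 1004731.
Each occurs with probability p³ ≈ (0.010929)³ ≈ 1.3053793e-06.
By linearity: E[X] = C(183, 3)·p³ ≈ 1004731 · 1.3053793e-06 ≈ 1.31156.
Here α = 1, so p = 2/n is exactly at the triangle threshold p ~ 1/n. Asymptotically E[X] → c³/6 = 2³/6 = 4/3 ≈ 1.33333, a bounded constant. In this regime the triangle count is asymptotically Poisson(c³/6).

E[X] ≈ 1.31156; in regime p = Θ(1/n^{1}) E[X] stays bounded (at the triangle threshold p ~ 1/n).


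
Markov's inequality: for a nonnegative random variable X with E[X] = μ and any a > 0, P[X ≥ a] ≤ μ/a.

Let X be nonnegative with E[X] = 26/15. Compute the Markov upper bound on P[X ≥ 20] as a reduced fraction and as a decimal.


μ = E[X] = 26/15, a = 20.
Markov: P[X ≥ 20] ≤ μ/a = (26/15)/20 = 13/150.
Numerically: ≈ 0.087.
(Since a = 20 > μ = 1.733, the bound 13/150 is < 1 and informative.)

P[X ≥ 20] ≤ 13/150 ≈ 0.087.


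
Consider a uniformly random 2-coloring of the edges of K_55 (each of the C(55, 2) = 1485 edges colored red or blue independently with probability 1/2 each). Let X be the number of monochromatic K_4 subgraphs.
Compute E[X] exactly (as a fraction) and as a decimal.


Let X = Σ_S X_S over the C(55, 4) = 341055 subsets S of size 4, where X_S = 1 if the K_4 on S is monochromatic.
For a fixed S, the K_4 on S has C(4, 2) = 6 edges. P[all 6 edges red] = (1/2)^6, and likewise for blue, so P[monochromatic] = 2·(1/2)^6 = 2^{1 − 6} = 1/32.
Summing: E[X] = C(55, 4) · 2^{1 − 6} = 341055 · 1/32 = 341055/32.
Numerically: E[X] ≈ 10657.968750.

E[X] = C(55,4)·2^(1−C(4,2)) = 341055/32 ≈ 10657.968750.


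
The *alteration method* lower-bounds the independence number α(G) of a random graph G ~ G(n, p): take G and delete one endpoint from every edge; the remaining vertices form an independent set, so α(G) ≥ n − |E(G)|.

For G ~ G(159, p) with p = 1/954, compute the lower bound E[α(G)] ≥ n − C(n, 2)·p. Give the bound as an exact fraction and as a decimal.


E[|E(G)|] = C(159, 2)·p = 12561 · (1/954) = 79/6.
E[α(G)] ≥ n − E[|E(G)|] = 159 − 79/6 = 875/6.
Numerically: ≈ 145.833.
(This is only a lower bound; the true E[α(G)] may be larger.)

E[α(G)] ≥ 875/6 ≈ 145.833.


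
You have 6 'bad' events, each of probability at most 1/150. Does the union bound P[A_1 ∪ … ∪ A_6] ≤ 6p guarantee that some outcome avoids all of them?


Union bound: P[∪_{i=1}^{6} A_i] ≤ Σ_i P[A_i] ≤ 6·p = 6·(1/150) = 1/25.
Numerically: 1/25 ≈ 0.0400000.
Is 1/25 < 1? YES.
Since P[∪ A_i] ≤ 1/25 < 1, the complement has P[∩ A_i^c] ≥ 1 − 1/25 = 24/25 > 0, so some outcome avoids every A_i.

6·p = 1/25 ≈ 0.0400000; existence CERTIFIED by the union bound.


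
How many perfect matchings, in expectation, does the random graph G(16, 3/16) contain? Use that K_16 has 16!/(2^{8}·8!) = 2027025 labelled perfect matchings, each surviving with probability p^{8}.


K_16 has 16!/(2^{8}·8!) = 2027025 labelled perfect matchings.
For each such perfect matching H, let X_H = 1 if all 8 edges of H are present in G. Then P[X_H = 1] = p^{8} = (3/16)^{8} = 6561/4294967296.
By linearity of expectation: E[X] = Σ_H E[X_H] = 2027025 · p^{8} = 2027025 · 6561/4294967296 = 13299311025/4294967296.
Numerically: E[X] ≈ 3.096.

E[X] = 2027025 · (3/16)^{8} = 13299311025/4294967296 ≈ 3.096.


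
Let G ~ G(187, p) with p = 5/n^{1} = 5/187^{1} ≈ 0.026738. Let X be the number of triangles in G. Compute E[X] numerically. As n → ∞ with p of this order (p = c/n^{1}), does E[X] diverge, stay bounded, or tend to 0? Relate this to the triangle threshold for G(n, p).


Number of potential triangles: C(187, 3) = 1072445.
Each occurs with probability p³ ≈ (0.026738)³ ≈ 1.9115479e-05.
By linearity: E[X] = C(187, 3)·p³ ≈ 1072445 · 1.9115479e-05 ≈ 20.50030.
Here α = 1, so p = 5/n is exactly at the triangle threshold p ~ 1/n. Asymptotically E[X] → c³/6 = 5³/6 = 125/6 ≈ 20.83333, a bounded constant. In this regime the triangle count is asymptotically Poisson(c³/6).

E[X] ≈ 20.50030; in regime p = Θ(1/n^{1}) E[X] stays bounded (at the triangle threshold p ~ 1/n).


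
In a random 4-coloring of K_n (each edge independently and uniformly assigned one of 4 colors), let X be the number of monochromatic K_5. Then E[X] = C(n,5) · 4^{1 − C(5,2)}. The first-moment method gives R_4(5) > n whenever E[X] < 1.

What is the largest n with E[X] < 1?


We need C(n, 5) · 4^{1 − 10} < 1, i.e. C(n, 5) < 4^{10 − 1} = 262144.
Check values of n near the boundary:
  n = 32: C(32, 5) = 201376; 201376 < 262144? YES
  n = 33: C(33, 5) = 237336; 237336 < 262144? YES
  n = 34: C(34, 5) = 278256; 278256 < 262144? NO
  n = 35: C(35, 5) = 324632; 324632 < 262144? NO
The largest n with C(n, 5) < 262144 is n = 33 (where E[X] = 29667/32768 ≈ 0.905365). Hence R_4(5) > 33, i.e. R_4(5) ≥ 34.

Largest n = 33; hence R_4(5) > 33.


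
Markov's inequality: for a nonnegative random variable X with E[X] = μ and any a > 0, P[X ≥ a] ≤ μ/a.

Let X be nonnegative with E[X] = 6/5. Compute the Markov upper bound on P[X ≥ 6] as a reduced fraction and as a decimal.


μ = E[X] = 6/5, a = 6.
Markov: P[X ≥ 6] ≤ μ/a = (6/5)/6 = 1/5.
Numerically: ≈ 0.20000.
(Since a = 6 > μ = 1.20000, the bound 1/5 is < 1 and informative.)

P[X ≥ 6] ≤ 1/5 ≈ 0.20000.


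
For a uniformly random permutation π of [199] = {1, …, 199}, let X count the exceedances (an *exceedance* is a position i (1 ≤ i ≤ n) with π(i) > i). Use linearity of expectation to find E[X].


Write X = Σ_{i=1}^{199} X_i, where X_i = 1_{π(i) > i}.
For each fixed i, π(i) is uniform over {1, …, 199} (marginal of a uniform permutation), so P[π(i) > i] = (n − i)/n. Summing: Σ_{i=1}^{199} (n − i)/n = (0 + 1 + … + 198)/199 = 199(199 − 1)/(2·199) = (199 − 1)/2.
Hence E[X] = Σ_{i=1}^{199} (199 − i)/199 = 99 ≈ 99.000.

E[X] = 99 = 99.000.


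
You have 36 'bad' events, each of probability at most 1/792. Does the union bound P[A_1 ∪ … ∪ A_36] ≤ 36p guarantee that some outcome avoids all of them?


Union bound: P[∪_{i=1}^{36} A_i] ≤ Σ_i P[A_i] ≤ 36·p = 36·(1/792) = 1/22.
Numerically: 1/22 ≈ 0.045.
Is 1/22 < 1? YES.
Since P[∪ A_i] ≤ 1/22 < 1, the complement has P[∩ A_i^c] ≥ 1 − 1/22 = 21/22 > 0, so some outcome avoids every A_i.

36·p = 1/22 ≈ 0.045; existence CERTIFIED by the union bound.


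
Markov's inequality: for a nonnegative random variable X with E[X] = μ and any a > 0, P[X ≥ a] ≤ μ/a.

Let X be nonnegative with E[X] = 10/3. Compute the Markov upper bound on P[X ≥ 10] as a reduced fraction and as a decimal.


μ = E[X] = 10/3, a = 10.
Markov: P[X ≥ 10] ≤ μ/a = (10/3)/10 = 1/3.
Numerically: ≈ 0.333333.
(Since a = 10 > μ = 3.333333, the bound 1/3 is < 1 and informative.)

P[X ≥ 10] ≤ 1/3 ≈ 0.333333.


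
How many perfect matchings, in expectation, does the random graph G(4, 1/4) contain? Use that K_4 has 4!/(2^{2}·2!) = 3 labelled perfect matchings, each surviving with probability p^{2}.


K_4 has 4!/(2^{2}·2!) = 3 labelled perfect matchings.
For each such perfect matching H, let X_H = 1 if all 2 edges of H are present in G. Then P[X_H = 1] = p^{2} = (1/4)^{2} = 1/16.
By linearity: E[X] = Σ_H E[X_H] = 3 · p^{2} = 3 · 1/16 = 3/16.
Numerically: E[X] ≈ 0.1875.

E[X] = 3 · (1/4)^{2} = 3/16 ≈ 0.1875.


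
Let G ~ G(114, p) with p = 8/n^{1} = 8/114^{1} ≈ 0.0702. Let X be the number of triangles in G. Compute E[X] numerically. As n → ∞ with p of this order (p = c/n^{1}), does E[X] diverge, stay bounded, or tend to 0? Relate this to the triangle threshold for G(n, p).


Number of potential triangles: C(114, 3) = 240464.
Each occurs with probability p³ ≈ (0.0702)³ ≈ 3.45585e-04.
By linearity: E[X] = C(114, 3)·p³ ≈ 240464 · 3.45585e-04 ≈ 83.101.
Here α = 1, so p = 8/n is exactly at the triangle threshold p ~ 1/n. Asymptotically E[X] → c³/6 = 8³/6 = 256/3 ≈ 85.333, a bounded constant. In this regime the triangle count is asymptotically Poisson(c³/6).

E[X] ≈ 83.101; in regime p = Θ(1/n^{1}) E[X] stays bounded (at the triangle threshold p ~ 1/n).


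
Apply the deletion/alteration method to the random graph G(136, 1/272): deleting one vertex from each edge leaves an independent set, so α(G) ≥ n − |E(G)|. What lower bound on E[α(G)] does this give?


E[|E(G)|] = C(136, 2)·p = 9180 · (1/272) = 135/4.
E[α(G)] ≥ n − E[|E(G)|] = 136 − 135/4 = 409/4.
Numerically: ≈ 102.25000.
(This is only a lower bound; the true E[α(G)] may be larger.)

E[α(G)] ≥ 409/4 ≈ 102.25000.


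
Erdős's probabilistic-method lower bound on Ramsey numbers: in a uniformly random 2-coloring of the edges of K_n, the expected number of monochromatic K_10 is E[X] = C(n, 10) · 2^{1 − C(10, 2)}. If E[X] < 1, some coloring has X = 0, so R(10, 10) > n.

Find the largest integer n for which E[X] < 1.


We need C(n, 10) · 2^{1 − 45} < 1, i.e. C(n, 10) < 2^{45 − 1} = 17592186044416.
Check values of n near the boundary:
  n = 94: C(94, 10) = 9041256841903; 9041256841903 < 17592186044416? YES
  n = 95: C(95, 10) = 10104934117421; 10104934117421 < 17592186044416? YES
  n = 96: C(96, 10) = 11279926456656; 11279926456656 < 17592186044416? YES
  n = 97: C(97, 10) = 12576469727536; 12576469727536 < 17592186044416? YES
  n = 98: C(98, 10) = 14005614014756; 14005614014756 < 17592186044416? YES
  n = 99: C(99, 10) = 15579278510796; 15579278510796 < 17592186044416? YES
  n = 100: C(100, 10) = 17310309456440; 17310309456440 < 17592186044416? YES
  n = 101: C(101, 10) = 19212541264840; 19212541264840 < 17592186044416? NO
The largest n with C(n, 10) < 17592186044416 is n = 100 (where E[X] = 2163788682055/2199023255552 ≈ 0.98398). Hence R(10, 10) > 100, i.e. R(10, 10) ≥ 101.

Largest n = 100; hence R(10, 10) > 100.


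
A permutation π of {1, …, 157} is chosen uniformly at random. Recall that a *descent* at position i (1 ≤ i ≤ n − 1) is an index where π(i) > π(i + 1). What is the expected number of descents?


Write X = Σ X_I over i = 1, …, 156, with X_I the indicator of one descent.
There are 156 indicators.
For each fixed i, the pair (π(i), π(i+1)) is a uniformly random ordered pair of distinct values from {1, …, 157}; by symmetry P[π(i) > π(i+1)] = 1/2.
By linearity: E[X] = 156 · (1/2) = (157 − 1) · (1/2) = 78 ≈ 78.00000.

E[X] = 78 = 78.00000.


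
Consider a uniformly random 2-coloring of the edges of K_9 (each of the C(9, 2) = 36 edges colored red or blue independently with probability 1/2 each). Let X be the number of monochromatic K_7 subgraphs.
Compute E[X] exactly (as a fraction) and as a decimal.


Let X = Σ_S X_S over the C(9, 7) = 36 subsets S of size 7, where X_S = 1 if the K_7 on S is monochromatic.
For a fixed S, the K_7 on S has C(7, 2) = 21 edges. P[all 21 edges red] = (1/2)^21, and likewise for blue, so P[monochromatic] = 2·(1/2)^21 = 2^{1 − 21} = 1/1048576.
By linearity: E[X] = C(9, 7) · 2^{1 − 21} = 36 · 1/1048576 = 9/262144.
Numerically: E[X] ≈ 0.0000.

E[X] = C(9,7)·2^(1−C(7,2)) = 9/262144 ≈ 0.0000.


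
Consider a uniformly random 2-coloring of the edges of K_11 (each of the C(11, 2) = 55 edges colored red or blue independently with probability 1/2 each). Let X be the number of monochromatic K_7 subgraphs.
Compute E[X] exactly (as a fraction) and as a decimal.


Let X = Σ_S X_S over the C(11, 7) = 330 subsets S of size 7, where X_S = 1 if the K_7 on S is monochromatic.
For a fixed S, the K_7 on S has C(7, 2) = 21 edges. P[all 21 edges red] = (1/2)^21, and likewise for blue, so P[monochromatic] = 2·(1/2)^21 = 2^{1 − 21} = 1/1048576.
Summing: E[X] = C(11, 7) · 2^{1 − 21} = 330 · 1/1048576 = 165/524288.
Numerically: E[X] ≈ 0.000.

E[X] = C(11,7)·2^(1−C(7,2)) = 165/524288 ≈ 0.000.


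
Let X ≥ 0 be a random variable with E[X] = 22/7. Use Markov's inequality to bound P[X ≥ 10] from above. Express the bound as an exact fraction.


μ = E[X] = 22/7, a = 10.
Markov: P[X ≥ 10] ≤ μ/a = (22/7)/10 = 11/35.
Numerically: ≈ 0.3143.
(Since a = 10 > μ = 3.1429, the bound 11/35 is < 1 and informative.)

P[X ≥ 10] ≤ 11/35 ≈ 0.3143.


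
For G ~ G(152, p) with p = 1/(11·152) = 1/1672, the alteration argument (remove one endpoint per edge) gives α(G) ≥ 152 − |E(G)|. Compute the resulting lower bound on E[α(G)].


E[|E(G)|] = C(152, 2)·p = 11476 · (1/1672) = 151/22.
E[α(G)] ≥ n − E[|E(G)|] = 152 − 151/22 = 3193/22.
Numerically: ≈ 145.13636.
(This is only a lower bound; the true E[α(G)] may be larger.)

E[α(G)] ≥ 3193/22 ≈ 145.13636.


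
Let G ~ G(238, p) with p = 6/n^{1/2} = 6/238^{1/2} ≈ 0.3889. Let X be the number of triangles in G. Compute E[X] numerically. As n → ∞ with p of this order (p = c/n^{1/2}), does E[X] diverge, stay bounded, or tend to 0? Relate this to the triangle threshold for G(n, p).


Number of potential triangles: C(238, 3) = 2218636.
Each occurs with probability p³ ≈ (0.3889)³ ≈ 5.882857e-02.
By linearity: E[X] = C(238, 3)·p³ ≈ 2218636 · 5.882857e-02 ≈ 130519.1904.
Since α = 1/2 < 1, p = c/n^{1/2} ≫ 1/n is above the triangle threshold p ~ 1/n. Asymptotically E[X] ~ (c³/6)·n^{3(1−α)} = (6³/6)·n^{1.5} → ∞; triangles are abundant w.h.p.

E[X] ≈ 130519.1904; in regime p = Θ(1/n^{1/2}) E[X] diverges (above the triangle threshold p ~ 1/n).


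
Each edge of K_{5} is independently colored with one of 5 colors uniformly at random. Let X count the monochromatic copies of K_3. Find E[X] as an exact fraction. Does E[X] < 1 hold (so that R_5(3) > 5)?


E[X] = C(5, 3) · 5^{1 − 3} = 10 · 5^{−2} = 10/25.
As a reduced fraction: E[X] = 2/5 ≈ 0.40000.
Is E[X] < 1? YES.
Since E[X] < 1, there exists a 5-coloring of K_{5} with no monochromatic K_3; hence R_5(3) > 5.

E[X] = 2/5 ≈ 0.40000; E[X] < 1, so R_5(3) > 5.


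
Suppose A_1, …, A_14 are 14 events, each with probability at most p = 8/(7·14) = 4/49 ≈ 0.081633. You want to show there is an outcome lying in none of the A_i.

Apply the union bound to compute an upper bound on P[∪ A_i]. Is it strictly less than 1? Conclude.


Union bound: P[∪_{i=1}^{14} A_i] ≤ Σ_i P[A_i] ≤ 14·p = 14·(4/49) = 8/7.
Numerically: 8/7 ≈ 1.142857.
Is 8/7 < 1? NO.
Since the bound 8/7 is ≥ 1, the union bound is uninformative here; it does NOT by itself certify existence.

14·p = 8/7 ≈ 1.142857; existence NOT certified by the union bound.


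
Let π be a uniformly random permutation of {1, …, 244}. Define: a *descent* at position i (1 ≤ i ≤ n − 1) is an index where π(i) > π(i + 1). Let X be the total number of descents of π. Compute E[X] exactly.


Write X = Σ X_I over i = 1, …, 243, with X_I the indicator of one descent.
There are 243 indicators.
For each fixed i, the pair (π(i), π(i+1)) is a uniformly random ordered pair of distinct values from {1, …, 244}; by symmetry P[π(i) > π(i+1)] = 1/2.
By linearity: E[X] = 243 · (1/2) = (244 − 1) · (1/2) = 243/2 ≈ 121.5000.

E[X] = 243/2 = 121.5000.


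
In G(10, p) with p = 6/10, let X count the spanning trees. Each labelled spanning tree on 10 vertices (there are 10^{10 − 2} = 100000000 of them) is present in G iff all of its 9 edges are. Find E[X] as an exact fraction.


K_10 has 10^{10 − 2} = 100000000 labelled spanning trees.
For each such spanning tree H, let X_H = 1 if all 9 edges of H are present in G. Then P[X_H = 1] = p^{9} = (3/5)^{9} = 19683/1953125.
By linearity: E[X] = Σ_H E[X_H] = 100000000 · p^{9} = 100000000 · 19683/1953125 = 5038848/5.
Numerically: E[X] ≈ 1.00777e+06.

E[X] = 100000000 · (3/5)^{9} = 5038848/5 ≈ 1.00777e+06.


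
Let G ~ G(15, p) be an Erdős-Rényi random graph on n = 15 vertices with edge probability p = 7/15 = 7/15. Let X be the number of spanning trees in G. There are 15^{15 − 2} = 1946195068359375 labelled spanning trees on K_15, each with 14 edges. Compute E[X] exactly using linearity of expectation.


K_15 has 15^{15 − 2} = 1946195068359375 labelled spanning trees.
For each such spanning tree H, let X_H = 1 if all 14 edges of H are present in G. Then P[X_H = 1] = p^{14} = (7/15)^{14} = 678223072849/29192926025390625.
By linearity: E[X] = Σ_H E[X_H] = 1946195068359375 · p^{14} = 1946195068359375 · 678223072849/29192926025390625 = 678223072849/15.
Numerically: E[X] ≈ 4.521e+10.

E[X] = 1946195068359375 · (7/15)^{14} = 678223072849/15 ≈ 4.521e+10.


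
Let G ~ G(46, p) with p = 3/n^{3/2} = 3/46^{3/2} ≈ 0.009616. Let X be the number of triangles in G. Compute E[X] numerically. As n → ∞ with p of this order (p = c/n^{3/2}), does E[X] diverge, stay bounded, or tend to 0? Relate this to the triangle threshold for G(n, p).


Number of potential triangles: C(46, 3) = 15180.
Each occurs with probability p³ ≈ (0.009616)³ ≈ 8.891060e-07.
By linearity: E[X] = C(46, 3)·p³ ≈ 15180 · 8.891060e-07 ≈ 0.0135.
Since α = 3/2 > 1, p = c/n^{3/2} = o(1/n) is below the triangle threshold p ~ 1/n. Asymptotically E[X] ~ (c³/6)·n^{3(1−α)} = (3³/6)·n^{-1.5} → 0, so by Markov's inequality G has no triangles w.h.p.

E[X] ≈ 0.0135; in regime p = Θ(1/n^{3/2}) E[X] tends to 0 (below the triangle threshold p ~ 1/n).


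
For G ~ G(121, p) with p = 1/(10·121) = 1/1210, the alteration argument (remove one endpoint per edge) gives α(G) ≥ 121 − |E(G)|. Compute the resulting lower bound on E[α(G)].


E[|E(G)|] = C(121, 2)·p = 7260 · (1/1210) = 6.
E[α(G)] ≥ n − E[|E(G)|] = 121 − 6 = 115.
Numerically: ≈ 115.000.
(This is only a lower bound; the true E[α(G)] may be larger.)

E[α(G)] ≥ 115 ≈ 115.000.


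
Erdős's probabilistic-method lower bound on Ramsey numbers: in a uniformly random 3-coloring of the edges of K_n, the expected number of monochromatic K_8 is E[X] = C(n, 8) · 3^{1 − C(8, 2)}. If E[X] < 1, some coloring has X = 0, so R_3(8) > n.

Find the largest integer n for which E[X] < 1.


We need C(n, 8) · 3^{1 − 28} < 1, i.e. C(n, 8) < 3^{28 − 1} = 7625597484987.
Check values of n near the boundary:
  n = 151: C(151, 8) = 5551321138650; 5551321138650 < 7625597484987? YES
  n = 152: C(152, 8) = 5859727868575; 5859727868575 < 7625597484987? YES
  n = 153: C(153, 8) = 6183023199255; 6183023199255 < 7625597484987? YES
  n = 154: C(154, 8) = 6521818990995; 6521818990995 < 7625597484987? YES
  n = 155: C(155, 8) = 6876747915675; 6876747915675 < 7625597484987? YES
  n = 156: C(156, 8) = 7248464019225; 7248464019225 < 7625597484987? YES
  n = 157: C(157, 8) = 7637643295425; 7637643295425 < 7625597484987? NO
  n = 158: C(158, 8) = 8044984271181; 8044984271181 < 7625597484987? NO
The largest n with C(n, 8) < 7625597484987 is n = 156 (where E[X] = 805384891025/847288609443 ≈ 0.9505). Hence R_3(8) > 156, i.e. R_3(8) ≥ 157.

Largest n = 156; hence R_3(8) > 156.


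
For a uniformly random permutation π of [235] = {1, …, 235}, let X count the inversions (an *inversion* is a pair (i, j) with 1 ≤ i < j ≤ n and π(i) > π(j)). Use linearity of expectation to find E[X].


Write X = Σ X_I over the C(235, 2) = 27495 pairs i < j, with X_I the indicator of one inversion.
There are 27495 indicators.
For each fixed pair i < j, the values π(i) and π(j) are two distinct elements of {1, …, 235} in uniformly random order; by symmetry P[π(i) > π(j)] = 1/2.
By linearity: E[X] = 27495 · (1/2) = C(235, 2) · (1/2) = 27495/2 = 27495/2 ≈ 13747.500000.

E[X] = 27495/2 = 13747.500000.


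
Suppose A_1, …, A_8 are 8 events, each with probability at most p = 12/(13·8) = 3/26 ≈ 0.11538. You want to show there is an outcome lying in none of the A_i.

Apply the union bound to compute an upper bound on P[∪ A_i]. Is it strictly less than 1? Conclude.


Union bound: P[∪_{i=1}^{8} A_i] ≤ Σ_i P[A_i] ≤ 8·p = 8·(3/26) = 12/13.
Numerically: 12/13 ≈ 0.92308.
Is 12/13 < 1? YES.
Since P[∪ A_i] ≤ 12/13 < 1, the complement has P[∩ A_i^c] ≥ 1 − 12/13 = 1/13 > 0, so some outcome avoids every A_i.

8·p = 12/13 ≈ 0.92308; existence CERTIFIED by the union bound.


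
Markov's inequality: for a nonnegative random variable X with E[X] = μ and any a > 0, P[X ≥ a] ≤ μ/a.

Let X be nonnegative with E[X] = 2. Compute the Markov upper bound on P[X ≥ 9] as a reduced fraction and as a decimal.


μ = E[X] = 2, a = 9.
Markov: P[X ≥ 9] ≤ μ/a = (2)/9 = 2/9.
Numerically: ≈ 0.2222.
(Since a = 9 > μ = 2.0000, the bound 2/9 is < 1 and informative.)

P[X ≥ 9] ≤ 2/9 ≈ 0.2222.


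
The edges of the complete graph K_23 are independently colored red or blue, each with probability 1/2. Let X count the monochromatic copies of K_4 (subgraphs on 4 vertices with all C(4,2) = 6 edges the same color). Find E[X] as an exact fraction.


Let X = Σ_S X_S over the C(23, 4) = 8855 subsets S of size 4, where X_S = 1 if the K_4 on S is monochromatic.
For a fixed S, the K_4 on S has C(4, 2) = 6 edges. P[all 6 edges red] = (1/2)^6, and likewise for blue, so P[monochromatic] = 2·(1/2)^6 = 2^{1 − 6} = 1/32.
By linearity of expectation: E[X] = C(23, 4) · 2^{1 − 6} = 8855 · 1/32 = 8855/32.
Numerically: E[X] ≈ 276.719.

E[X] = C(23,4)·2^(1−C(4,2)) = 8855/32 ≈ 276.719.


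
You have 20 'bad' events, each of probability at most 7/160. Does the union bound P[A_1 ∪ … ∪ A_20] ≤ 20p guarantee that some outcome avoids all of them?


Union bound: P[∪_{i=1}^{20} A_i] ≤ Σ_i P[A_i] ≤ 20·p = 20·(7/160) = 7/8.
Numerically: 7/8 ≈ 0.875.
Is 7/8 < 1? YES.
Since P[∪ A_i] ≤ 7/8 < 1, the complement has P[∩ A_i^c] ≥ 1 − 7/8 = 1/8 > 0, so some outcome avoids every A_i.

20·p = 7/8 ≈ 0.875; existence CERTIFIED by the union bound.


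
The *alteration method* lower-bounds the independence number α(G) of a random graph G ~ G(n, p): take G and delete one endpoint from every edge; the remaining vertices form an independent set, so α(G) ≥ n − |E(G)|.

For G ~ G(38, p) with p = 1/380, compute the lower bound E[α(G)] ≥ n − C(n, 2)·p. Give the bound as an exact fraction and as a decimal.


E[|E(G)|] = C(38, 2)·p = 703 · (1/380) = 37/20.
E[α(G)] ≥ n − E[|E(G)|] = 38 − 37/20 = 723/20.
Numerically: ≈ 36.15000.
(This is only a lower bound; the true E[α(G)] may be larger.)

E[α(G)] ≥ 723/20 ≈ 36.15000.


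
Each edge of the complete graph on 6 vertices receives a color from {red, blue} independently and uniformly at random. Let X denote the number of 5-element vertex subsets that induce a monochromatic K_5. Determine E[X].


Let X = Σ_S X_S over the C(6, 5) = 6 subsets S of size 5, where X_S = 1 if the K_5 on S is monochromatic.
For a fixed S, the K_5 on S has C(5, 2) = 10 edges. P[all 10 edges red] = (1/2)^10, and likewise for blue, so P[monochromatic] = 2·(1/2)^10 = 2^{1 − 10} = 1/512.
By linearity of expectation: E[X] = C(6, 5) · 2^{1 − 10} = 6 · 1/512 = 3/256.
Numerically: E[X] ≈ 0.0117.

E[X] = C(6,5)·2^(1−C(5,2)) = 3/256 ≈ 0.0117.
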